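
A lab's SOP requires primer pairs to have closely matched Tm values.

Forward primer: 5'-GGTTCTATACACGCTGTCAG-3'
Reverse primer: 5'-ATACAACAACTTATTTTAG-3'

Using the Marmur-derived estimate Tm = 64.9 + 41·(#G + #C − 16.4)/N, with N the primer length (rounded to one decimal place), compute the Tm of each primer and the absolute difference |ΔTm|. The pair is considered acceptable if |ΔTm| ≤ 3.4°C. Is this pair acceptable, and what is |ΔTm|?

Forward: G+C = 10, N = 20 → Tm = 64.9 + 41·(10 − 16.4)/20 = 51.8°C.
Reverse: G+C = 4, N = 19 → Tm = 64.9 + 41·(4 − 16.4)/19 = 38.1°C.
|ΔTm| = |51.8 − 38.1| = 13.7°C, > 3.4°C.

|ΔTm| = 13.7°C; the pair is not acceptable.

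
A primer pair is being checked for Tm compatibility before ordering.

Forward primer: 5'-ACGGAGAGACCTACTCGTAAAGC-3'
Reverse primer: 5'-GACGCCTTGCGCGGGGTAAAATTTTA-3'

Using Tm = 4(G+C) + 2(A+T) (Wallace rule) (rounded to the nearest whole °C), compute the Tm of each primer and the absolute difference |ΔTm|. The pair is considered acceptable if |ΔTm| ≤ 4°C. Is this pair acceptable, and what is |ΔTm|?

Forward: A=8 T=3 G=6 C=6 → Tm = 2·11 + 4·12 = 70°C.
Reverse: A=6 T=7 G=8 C=5 → Tm = 2·13 + 4·13 = 78°C.
|ΔTm| = |70 − 78| = 8°C, > 4°C.

|ΔTm| = 8°C; the pair is not acceptable.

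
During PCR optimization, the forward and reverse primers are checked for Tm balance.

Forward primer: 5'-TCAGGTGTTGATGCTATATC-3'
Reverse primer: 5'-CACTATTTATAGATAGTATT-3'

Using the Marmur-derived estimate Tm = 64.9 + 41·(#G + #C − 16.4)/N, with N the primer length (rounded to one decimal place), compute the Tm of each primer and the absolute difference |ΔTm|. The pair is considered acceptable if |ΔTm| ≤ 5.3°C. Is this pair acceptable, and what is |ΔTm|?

Forward: G+C = 8, N = 20 → Tm = 64.9 + 41·(8 − 16.4)/20 = 47.7°C.
Reverse: G+C = 4, N = 20 → Tm = 64.9 + 41·(4 − 16.4)/20 = 39.5°C.
|ΔTm| = |47.7 − 39.5| = 8.2°C, > 5.3°C.

|ΔTm| = 8.2°C; the pair is not acceptable.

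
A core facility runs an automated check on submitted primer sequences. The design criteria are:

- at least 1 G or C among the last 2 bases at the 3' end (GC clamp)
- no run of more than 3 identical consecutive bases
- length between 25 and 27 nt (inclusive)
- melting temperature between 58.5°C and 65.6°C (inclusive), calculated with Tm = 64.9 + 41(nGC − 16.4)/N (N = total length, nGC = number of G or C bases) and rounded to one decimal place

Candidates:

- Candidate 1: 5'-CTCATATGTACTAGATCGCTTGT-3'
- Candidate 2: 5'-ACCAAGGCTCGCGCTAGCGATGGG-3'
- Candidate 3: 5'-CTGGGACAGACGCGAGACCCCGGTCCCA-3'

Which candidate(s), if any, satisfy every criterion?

None of the candidates satisfy all criteria.

Candidate 1 (23 nt, A=5 T=9 G=4 C=5): 3' end GT has 1 G/C ✓; longest run = 2 ✓; length 23, outside 25–27 ✗; Tm = 64.9 + 41·(9 − 16.4)/23 = 51.7°C, outside 58.5–65.6°C ✗ — fails.
Candidate 2 (24 nt, A=5 T=3 G=9 C=7): 3' end GG has 2 G/C ✓; longest run = 3 ✓; length 24, outside 25–27 ✗; Tm = 64.9 + 41·(16 − 16.4)/24 = 64.2°C ✓ — fails.
Candidate 3 (28 nt, A=6 T=2 G=9 C=11): 3' end CA has 1 G/C ✓; longest run = 4, exceeds 3 ✗; length 28, outside 25–27 ✗; Tm = 64.9 + 41·(20 − 16.4)/28 = 70.2°C, outside 58.5–65.6°C ✗ — fails.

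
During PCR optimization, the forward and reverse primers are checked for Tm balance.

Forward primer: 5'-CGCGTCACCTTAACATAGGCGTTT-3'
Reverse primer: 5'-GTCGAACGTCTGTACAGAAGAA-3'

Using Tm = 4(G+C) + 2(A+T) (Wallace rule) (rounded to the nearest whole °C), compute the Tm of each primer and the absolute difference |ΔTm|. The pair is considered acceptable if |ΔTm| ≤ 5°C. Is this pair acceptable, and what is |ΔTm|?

Forward: A=5 T=7 G=5 C=7 → Tm = 2·12 + 4·12 = 72°C.
Reverse: A=8 T=4 G=6 C=4 → Tm = 2·12 + 4·10 = 64°C.
|ΔTm| = |72 − 64| = 8°C, > 5°C.

|ΔTm| = 8°C; the pair is not acceptable.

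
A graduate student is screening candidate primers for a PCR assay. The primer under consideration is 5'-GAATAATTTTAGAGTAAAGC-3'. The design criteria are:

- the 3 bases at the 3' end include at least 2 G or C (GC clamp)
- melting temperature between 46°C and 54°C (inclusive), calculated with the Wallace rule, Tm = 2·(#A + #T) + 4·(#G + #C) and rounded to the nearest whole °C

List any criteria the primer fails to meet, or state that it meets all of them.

Base counts: A=9, T=6, G=4, C=1 (length 20).
GC clamp: 3' end AGC has 2 G/C ✓
Tm: Tm = 2·15 + 4·5 = 50°C ✓

Meets all criteria.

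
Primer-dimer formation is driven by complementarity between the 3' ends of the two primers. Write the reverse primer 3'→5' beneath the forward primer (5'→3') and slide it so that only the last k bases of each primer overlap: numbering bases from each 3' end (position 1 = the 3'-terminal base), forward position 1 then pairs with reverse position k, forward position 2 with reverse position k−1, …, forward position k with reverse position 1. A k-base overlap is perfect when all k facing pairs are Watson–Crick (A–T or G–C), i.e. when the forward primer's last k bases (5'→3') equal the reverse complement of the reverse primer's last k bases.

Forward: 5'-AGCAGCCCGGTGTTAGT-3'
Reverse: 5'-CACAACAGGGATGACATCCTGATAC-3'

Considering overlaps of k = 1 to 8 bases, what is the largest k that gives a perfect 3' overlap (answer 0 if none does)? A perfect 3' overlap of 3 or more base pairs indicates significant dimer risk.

Longest perfect overlap: 2 complementary base pairs; below the dimer-risk threshold (threshold 3).

Last 8 bases (5'→3') — forward …GTGTTAGT, reverse …CCTGATAC.
Reverse complement of the reverse primer's last 8 bases: GTATCAGG; its first k bases are the reverse complement of the reverse primer's last k bases, so a perfect k-base overlap needs the forward primer's last k bases to equal them.
Comparing (forward last k vs required): k=1: T vs G ✗; k=2: GT vs GT ✓; k=3: AGT vs GTA ✗; k=4: TAGT vs GTAT ✗; k=5: TTAGT vs GTATC ✗; k=6: GTTAGT vs GTATCA ✗; k=7: TGTTAGT vs GTATCAG ✗; k=8: GTGTTAGT vs GTATCAGG ✗.
Only k = 2 is perfect, so the longest perfect 3' overlap is 2.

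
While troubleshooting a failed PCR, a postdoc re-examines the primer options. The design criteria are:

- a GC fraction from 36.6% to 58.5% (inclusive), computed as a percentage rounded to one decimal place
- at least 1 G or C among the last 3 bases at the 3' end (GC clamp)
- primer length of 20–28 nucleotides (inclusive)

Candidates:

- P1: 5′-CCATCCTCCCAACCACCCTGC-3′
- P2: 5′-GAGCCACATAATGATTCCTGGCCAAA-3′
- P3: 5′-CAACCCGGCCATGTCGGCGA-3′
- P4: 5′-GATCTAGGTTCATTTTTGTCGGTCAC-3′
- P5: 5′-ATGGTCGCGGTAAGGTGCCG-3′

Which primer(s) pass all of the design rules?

P4 only.

P1 (21 nt, A=4 T=3 G=1 C=13): GC 14/21 = 66.7%, outside 36.6–58.5% ✗; 3' end TGC has 2 G/C ✓; length 21 ✓ — fails.
P2 (26 nt, A=9 T=5 G=5 C=7): GC 12/26 = 46.2% ✓; 3' end AAA has 0 G/C, need ≥1 ✗; length 26 ✓ — fails.
P3 (20 nt, A=4 T=2 G=6 C=8): GC 14/20 = 70.0%, outside 36.6–58.5% ✗; 3' end CGA has 2 G/C ✓; length 20 ✓ — fails.
P4 (26 nt, A=4 T=11 G=6 C=5): GC 11/26 = 42.3% ✓; 3' end CAC has 2 G/C ✓; length 26 ✓ — passes.
P5 (20 nt, A=3 T=4 G=9 C=4): GC 13/20 = 65.0%, outside 36.6–58.5% ✗; 3' end CCG has 3 G/C ✓; length 20 ✓ — fails.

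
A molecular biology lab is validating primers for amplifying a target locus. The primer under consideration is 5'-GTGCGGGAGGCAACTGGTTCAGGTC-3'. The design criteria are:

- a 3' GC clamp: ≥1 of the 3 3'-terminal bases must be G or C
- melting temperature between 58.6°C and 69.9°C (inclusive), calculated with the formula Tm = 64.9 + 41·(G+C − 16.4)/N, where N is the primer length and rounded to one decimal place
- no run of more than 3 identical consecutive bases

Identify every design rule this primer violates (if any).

Meets all criteria.

Base counts: A=4, T=5, G=11, C=5 (length 25).
GC clamp: 3' end GTC has 2 G/C ✓
Tm: Tm = 64.9 + 41·(16 − 16.4)/25 = 64.2°C ✓
homopolymer run: longest run = 3 ✓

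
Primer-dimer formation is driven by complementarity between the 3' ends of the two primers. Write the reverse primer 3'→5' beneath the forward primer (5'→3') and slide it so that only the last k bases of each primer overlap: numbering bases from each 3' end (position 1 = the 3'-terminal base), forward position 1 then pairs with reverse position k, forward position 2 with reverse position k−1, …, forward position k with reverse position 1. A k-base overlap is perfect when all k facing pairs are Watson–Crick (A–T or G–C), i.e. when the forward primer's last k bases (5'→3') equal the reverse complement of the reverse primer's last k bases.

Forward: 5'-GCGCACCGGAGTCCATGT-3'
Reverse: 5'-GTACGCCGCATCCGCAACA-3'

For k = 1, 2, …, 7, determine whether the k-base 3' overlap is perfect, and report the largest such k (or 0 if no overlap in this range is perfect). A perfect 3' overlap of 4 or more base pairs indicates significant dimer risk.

Last 7 bases (5'→3') — forward …TCCATGT, reverse …CGCAACA.
Reverse complement of the reverse primer's last 7 bases: TGTTGCG; its first k bases are the reverse complement of the reverse primer's last k bases, so a perfect k-base overlap needs the forward primer's last k bases to equal them.
Comparing (forward last k vs required): k=1: T vs T ✓; k=2: GT vs TG ✗; k=3: TGT vs TGT ✓; k=4: ATGT vs TGTT ✗; k=5: CATGT vs TGTTG ✗; k=6: CCATGT vs TGTTGC ✗; k=7: TCCATGT vs TGTTGCG ✗.
Perfect overlaps at k = 1, 3; the largest is 3.

Longest perfect overlap: 3 complementary base pairs; below the dimer-risk threshold (threshold 4).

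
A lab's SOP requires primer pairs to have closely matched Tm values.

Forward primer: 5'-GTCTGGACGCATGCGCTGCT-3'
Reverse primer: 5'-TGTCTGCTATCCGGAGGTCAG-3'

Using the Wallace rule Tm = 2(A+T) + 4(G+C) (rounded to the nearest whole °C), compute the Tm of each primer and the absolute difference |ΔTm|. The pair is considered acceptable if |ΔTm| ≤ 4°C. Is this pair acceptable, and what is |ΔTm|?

|ΔTm| = 0°C; the pair is acceptable.

Forward: A=2 T=5 G=7 C=6 → Tm = 2·7 + 4·13 = 66°C.
Reverse: A=3 T=6 G=7 C=5 → Tm = 2·9 + 4·12 = 66°C.
|ΔTm| = |66 − 66| = 0°C, ≤ 4°C.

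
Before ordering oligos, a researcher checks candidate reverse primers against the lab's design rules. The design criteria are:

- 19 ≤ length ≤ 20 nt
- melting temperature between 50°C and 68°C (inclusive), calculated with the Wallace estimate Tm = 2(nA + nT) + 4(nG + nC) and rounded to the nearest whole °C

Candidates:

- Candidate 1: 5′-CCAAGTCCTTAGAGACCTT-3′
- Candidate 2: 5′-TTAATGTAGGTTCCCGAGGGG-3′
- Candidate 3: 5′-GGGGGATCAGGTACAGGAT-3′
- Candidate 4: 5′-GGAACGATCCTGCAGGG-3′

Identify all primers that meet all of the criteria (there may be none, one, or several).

Candidate 1 and Candidate 3.

Candidate 1 (19 nt, A=5 T=5 G=3 C=6): length 19 ✓; Tm = 2·10 + 4·9 = 56°C ✓ — passes.
Candidate 2 (21 nt, A=4 T=6 G=8 C=3): length 21, outside 19–20 ✗; Tm = 2·10 + 4·11 = 64°C ✓ — fails.
Candidate 3 (19 nt, A=5 T=3 G=9 C=2): length 19 ✓; Tm = 2·8 + 4·11 = 60°C ✓ — passes.
Candidate 4 (17 nt, A=4 T=2 G=7 C=4): length 17, outside 19–20 ✗; Tm = 2·6 + 4·11 = 56°C ✓ — fails.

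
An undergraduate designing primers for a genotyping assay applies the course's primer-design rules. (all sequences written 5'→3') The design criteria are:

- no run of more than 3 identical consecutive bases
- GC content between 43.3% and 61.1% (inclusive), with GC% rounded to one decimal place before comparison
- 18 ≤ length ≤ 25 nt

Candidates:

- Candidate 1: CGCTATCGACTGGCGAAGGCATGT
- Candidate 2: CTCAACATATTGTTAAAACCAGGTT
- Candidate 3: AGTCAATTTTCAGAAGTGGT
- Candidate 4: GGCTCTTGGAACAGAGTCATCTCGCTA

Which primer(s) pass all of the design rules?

Candidate 1 (24 nt, A=5 T=5 G=8 C=6): longest run = 2 ✓; GC 14/24 = 58.3% ✓; length 24 ✓ — passes.
Candidate 2 (25 nt, A=9 T=8 G=3 C=5): longest run = 4, exceeds 3 ✗; GC 8/25 = 32.0%, outside 43.3–61.1% ✗; length 25 ✓ — fails.
Candidate 3 (20 nt, A=6 T=7 G=5 C=2): longest run = 4, exceeds 3 ✗; GC 7/20 = 35.0%, outside 43.3–61.1% ✗; length 20 ✓ — fails.
Candidate 4 (27 nt, A=6 T=7 G=7 C=7): longest run = 2 ✓; GC 14/27 = 51.9% ✓; length 27, outside 18–25 ✗ — fails.

Candidate 1 only.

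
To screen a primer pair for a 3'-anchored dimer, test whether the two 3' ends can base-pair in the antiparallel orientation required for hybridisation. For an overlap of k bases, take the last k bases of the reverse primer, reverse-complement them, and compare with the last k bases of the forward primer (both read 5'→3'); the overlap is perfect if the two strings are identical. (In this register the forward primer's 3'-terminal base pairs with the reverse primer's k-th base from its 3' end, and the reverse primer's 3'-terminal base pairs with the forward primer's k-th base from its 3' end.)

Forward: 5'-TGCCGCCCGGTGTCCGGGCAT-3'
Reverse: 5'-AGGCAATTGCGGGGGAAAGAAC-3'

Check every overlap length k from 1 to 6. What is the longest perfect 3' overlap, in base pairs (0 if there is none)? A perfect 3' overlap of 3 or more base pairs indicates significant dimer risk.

Last 6 bases (5'→3') — forward …GGGCAT, reverse …AAGAAC.
Reverse complement of the reverse primer's last 6 bases: GTTCTT; its first k bases are the reverse complement of the reverse primer's last k bases, so a perfect k-base overlap needs the forward primer's last k bases to equal them.
Comparing (forward last k vs required): k=1: T vs G ✗; k=2: AT vs GT ✗; k=3: CAT vs GTT ✗; k=4: GCAT vs GTTC ✗; k=5: GGCAT vs GTTCT ✗; k=6: GGGCAT vs GTTCTT ✗.
No overlap length from 1 to 6 is perfect, so the longest perfect 3' overlap is 0.

Longest perfect overlap: 0 complementary base pairs; below the dimer-risk threshold (threshold 3).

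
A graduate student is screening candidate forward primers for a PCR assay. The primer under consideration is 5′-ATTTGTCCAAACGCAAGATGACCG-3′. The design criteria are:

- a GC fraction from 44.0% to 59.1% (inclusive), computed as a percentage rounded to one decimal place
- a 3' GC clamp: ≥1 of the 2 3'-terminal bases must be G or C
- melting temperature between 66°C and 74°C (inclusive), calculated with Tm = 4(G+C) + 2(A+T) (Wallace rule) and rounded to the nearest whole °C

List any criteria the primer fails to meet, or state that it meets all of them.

Meets all criteria.

Base counts: A=8, T=5, G=5, C=6 (length 24).
GC content: GC 11/24 = 45.8% ✓
GC clamp: 3' end CG has 2 G/C ✓
Tm: Tm = 2·13 + 4·11 = 70°C ✓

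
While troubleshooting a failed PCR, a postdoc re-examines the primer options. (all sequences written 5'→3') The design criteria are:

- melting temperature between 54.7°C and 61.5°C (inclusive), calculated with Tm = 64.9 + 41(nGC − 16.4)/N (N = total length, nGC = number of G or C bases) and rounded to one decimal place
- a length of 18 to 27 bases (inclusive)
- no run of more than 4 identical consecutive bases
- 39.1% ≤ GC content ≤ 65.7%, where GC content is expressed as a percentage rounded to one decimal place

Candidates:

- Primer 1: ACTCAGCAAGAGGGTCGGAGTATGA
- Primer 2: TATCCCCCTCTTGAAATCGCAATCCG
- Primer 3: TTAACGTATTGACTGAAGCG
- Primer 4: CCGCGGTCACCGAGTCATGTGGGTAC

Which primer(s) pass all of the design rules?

Primer 1 only.

Primer 1 (25 nt, A=8 T=4 G=9 C=4): Tm = 64.9 + 41·(13 − 16.4)/25 = 59.3°C ✓; length 25 ✓; longest run = 3 ✓; GC 13/25 = 52.0% ✓ — passes.
Primer 2 (26 nt, A=6 T=7 G=3 C=10): Tm = 64.9 + 41·(13 − 16.4)/26 = 59.5°C ✓; length 26 ✓; longest run = 5, exceeds 4 ✗; GC 13/26 = 50.0% ✓ — fails.
Primer 3 (20 nt, A=6 T=6 G=5 C=3): Tm = 64.9 + 41·(8 − 16.4)/20 = 47.7°C, outside 54.7–61.5°C ✗; length 20 ✓; longest run = 2 ✓; GC 8/20 = 40.0% ✓ — fails.
Primer 4 (26 nt, A=4 T=5 G=9 C=8): Tm = 64.9 + 41·(17 − 16.4)/26 = 65.8°C, outside 54.7–61.5°C ✗; length 26 ✓; longest run = 3 ✓; GC 17/26 = 65.4% ✓ — fails.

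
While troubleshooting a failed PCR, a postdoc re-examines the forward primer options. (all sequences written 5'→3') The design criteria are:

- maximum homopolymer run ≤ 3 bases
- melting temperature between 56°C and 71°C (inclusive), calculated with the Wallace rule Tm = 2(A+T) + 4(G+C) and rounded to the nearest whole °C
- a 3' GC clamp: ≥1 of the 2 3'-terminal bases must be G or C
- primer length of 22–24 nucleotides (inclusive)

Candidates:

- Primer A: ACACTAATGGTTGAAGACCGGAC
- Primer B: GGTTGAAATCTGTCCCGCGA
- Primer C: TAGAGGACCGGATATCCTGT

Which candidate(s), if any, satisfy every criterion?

Primer A only.

Primer A (23 nt, A=8 T=4 G=6 C=5): longest run = 2 ✓; Tm = 2·12 + 4·11 = 68°C ✓; 3' end AC has 1 G/C ✓; length 23 ✓ — passes.
Primer B (20 nt, A=4 T=5 G=6 C=5): longest run = 3 ✓; Tm = 2·9 + 4·11 = 62°C ✓; 3' end GA has 1 G/C ✓; length 20, outside 22–24 ✗ — fails.
Primer C (20 nt, A=5 T=5 G=6 C=4): longest run = 2 ✓; Tm = 2·10 + 4·10 = 60°C ✓; 3' end GT has 1 G/C ✓; length 20, outside 22–24 ✗ — fails.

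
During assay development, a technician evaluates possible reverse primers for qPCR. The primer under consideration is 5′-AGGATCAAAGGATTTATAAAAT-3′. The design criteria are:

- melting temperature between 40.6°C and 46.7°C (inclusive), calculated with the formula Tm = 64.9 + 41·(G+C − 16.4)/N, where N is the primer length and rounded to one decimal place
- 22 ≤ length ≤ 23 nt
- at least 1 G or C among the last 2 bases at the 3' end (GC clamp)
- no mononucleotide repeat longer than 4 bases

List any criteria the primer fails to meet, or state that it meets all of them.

Base counts: A=11, T=6, G=4, C=1 (length 22).
Tm: Tm = 64.9 + 41·(5 − 16.4)/22 = 43.7°C ✓
length: length 22 ✓
GC clamp: 3' end AT has 0 G/C, need ≥1 ✗
homopolymer run: longest run = 4 ✓

Fails: GC clamp.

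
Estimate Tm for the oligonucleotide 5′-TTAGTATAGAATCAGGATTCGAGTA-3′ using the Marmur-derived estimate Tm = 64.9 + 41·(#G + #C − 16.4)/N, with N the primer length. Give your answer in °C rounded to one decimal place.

51.1°C

Base counts: A=9, T=8, G=6, C=2; G+C = 8, N = 25.
Tm = 64.9 + 41·(8 − 16.4)/25 = 64.9 + -344.40/25 = 51.1°C.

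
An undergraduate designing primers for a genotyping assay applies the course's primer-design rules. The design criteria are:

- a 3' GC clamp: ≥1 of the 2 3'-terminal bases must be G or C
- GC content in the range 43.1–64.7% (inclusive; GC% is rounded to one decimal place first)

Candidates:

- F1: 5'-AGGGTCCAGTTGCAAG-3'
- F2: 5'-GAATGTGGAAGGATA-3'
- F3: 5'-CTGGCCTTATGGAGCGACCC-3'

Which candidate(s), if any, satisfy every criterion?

F1 (16 nt, A=4 T=3 G=6 C=3): 3' end AG has 1 G/C ✓; GC 9/16 = 56.3% ✓ — passes.
F2 (15 nt, A=6 T=3 G=6 C=0): 3' end TA has 0 G/C, need ≥1 ✗; GC 6/15 = 40.0%, outside 43.1–64.7% ✗ — fails.
F3 (20 nt, A=3 T=4 G=6 C=7): 3' end CC has 2 G/C ✓; GC 13/20 = 65.0%, outside 43.1–64.7% ✗ — fails.

F1 only.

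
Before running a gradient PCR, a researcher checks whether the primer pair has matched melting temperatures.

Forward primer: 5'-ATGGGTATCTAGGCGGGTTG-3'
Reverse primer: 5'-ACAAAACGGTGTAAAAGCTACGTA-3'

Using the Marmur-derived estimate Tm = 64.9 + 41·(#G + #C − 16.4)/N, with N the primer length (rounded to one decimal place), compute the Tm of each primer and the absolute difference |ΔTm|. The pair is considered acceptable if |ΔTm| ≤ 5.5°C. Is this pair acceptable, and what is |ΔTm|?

Forward: G+C = 11, N = 20 → Tm = 64.9 + 41·(11 − 16.4)/20 = 53.8°C.
Reverse: G+C = 9, N = 24 → Tm = 64.9 + 41·(9 − 16.4)/24 = 52.3°C.
|ΔTm| = |53.8 − 52.3| = 1.5°C, ≤ 5.5°C.

|ΔTm| = 1.5°C; the pair is acceptable.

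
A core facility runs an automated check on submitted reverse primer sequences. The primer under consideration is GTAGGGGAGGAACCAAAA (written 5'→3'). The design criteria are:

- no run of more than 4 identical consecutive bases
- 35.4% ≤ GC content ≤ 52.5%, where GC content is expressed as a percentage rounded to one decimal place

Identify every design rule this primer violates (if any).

Meets all criteria.

Base counts: A=8, T=1, G=7, C=2 (length 18).
homopolymer run: longest run = 4 ✓
GC content: GC 9/18 = 50.0% ✓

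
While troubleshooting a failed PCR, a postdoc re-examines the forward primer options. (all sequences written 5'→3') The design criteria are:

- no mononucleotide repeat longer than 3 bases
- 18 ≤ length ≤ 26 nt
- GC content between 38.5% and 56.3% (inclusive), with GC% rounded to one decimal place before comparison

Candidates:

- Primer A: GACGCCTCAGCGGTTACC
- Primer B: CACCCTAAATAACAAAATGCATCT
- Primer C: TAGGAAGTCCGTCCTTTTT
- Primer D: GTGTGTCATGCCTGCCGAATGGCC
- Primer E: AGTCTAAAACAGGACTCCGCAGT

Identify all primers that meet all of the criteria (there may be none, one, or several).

None of the candidates satisfy all criteria.

Primer A (18 nt, A=3 T=3 G=5 C=7): longest run = 2 ✓; length 18 ✓; GC 12/18 = 66.7%, outside 38.5–56.3% ✗ — fails.
Primer B (24 nt, A=11 T=5 G=1 C=7): longest run = 4, exceeds 3 ✗; length 24 ✓; GC 8/24 = 33.3%, outside 38.5–56.3% ✗ — fails.
Primer C (19 nt, A=3 T=8 G=4 C=4): longest run = 5, exceeds 3 ✗; length 19 ✓; GC 8/19 = 42.1% ✓ — fails.
Primer D (24 nt, A=3 T=6 G=8 C=7): longest run = 2 ✓; length 24 ✓; GC 15/24 = 62.5%, outside 38.5–56.3% ✗ — fails.
Primer E (23 nt, A=8 T=4 G=5 C=6): longest run = 4, exceeds 3 ✗; length 23 ✓; GC 11/23 = 47.8% ✓ — fails.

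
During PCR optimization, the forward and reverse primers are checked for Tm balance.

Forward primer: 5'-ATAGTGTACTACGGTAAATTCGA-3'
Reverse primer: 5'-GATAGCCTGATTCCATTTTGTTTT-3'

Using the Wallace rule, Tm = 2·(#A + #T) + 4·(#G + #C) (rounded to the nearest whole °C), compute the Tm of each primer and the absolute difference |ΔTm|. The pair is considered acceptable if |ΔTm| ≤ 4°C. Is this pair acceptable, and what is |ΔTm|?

Forward: A=8 T=7 G=5 C=3 → Tm = 2·15 + 4·8 = 62°C.
Reverse: A=4 T=12 G=4 C=4 → Tm = 2·16 + 4·8 = 64°C.
|ΔTm| = |62 − 64| = 2°C, ≤ 4°C.

|ΔTm| = 2°C; the pair is acceptable.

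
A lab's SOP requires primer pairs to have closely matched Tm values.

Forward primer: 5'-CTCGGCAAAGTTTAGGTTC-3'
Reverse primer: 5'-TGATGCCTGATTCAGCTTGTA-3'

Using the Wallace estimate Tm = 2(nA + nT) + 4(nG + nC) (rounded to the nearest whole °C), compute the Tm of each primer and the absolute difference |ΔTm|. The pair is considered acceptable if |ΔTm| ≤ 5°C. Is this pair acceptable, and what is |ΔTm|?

Forward: A=4 T=6 G=5 C=4 → Tm = 2·10 + 4·9 = 56°C.
Reverse: A=4 T=8 G=5 C=4 → Tm = 2·12 + 4·9 = 60°C.
|ΔTm| = |56 − 60| = 4°C, ≤ 5°C.

|ΔTm| = 4°C; the pair is acceptable.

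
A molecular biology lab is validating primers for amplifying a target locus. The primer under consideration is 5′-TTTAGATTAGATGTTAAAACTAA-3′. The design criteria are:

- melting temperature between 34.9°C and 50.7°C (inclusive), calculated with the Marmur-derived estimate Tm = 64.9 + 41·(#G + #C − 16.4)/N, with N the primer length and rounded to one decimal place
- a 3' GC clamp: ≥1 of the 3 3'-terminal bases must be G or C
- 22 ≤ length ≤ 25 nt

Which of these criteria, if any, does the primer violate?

Base counts: A=10, T=9, G=3, C=1 (length 23).
Tm: Tm = 64.9 + 41·(4 − 16.4)/23 = 42.8°C ✓
GC clamp: 3' end TAA has 0 G/C, need ≥1 ✗
length: length 23 ✓

Fails: GC clamp.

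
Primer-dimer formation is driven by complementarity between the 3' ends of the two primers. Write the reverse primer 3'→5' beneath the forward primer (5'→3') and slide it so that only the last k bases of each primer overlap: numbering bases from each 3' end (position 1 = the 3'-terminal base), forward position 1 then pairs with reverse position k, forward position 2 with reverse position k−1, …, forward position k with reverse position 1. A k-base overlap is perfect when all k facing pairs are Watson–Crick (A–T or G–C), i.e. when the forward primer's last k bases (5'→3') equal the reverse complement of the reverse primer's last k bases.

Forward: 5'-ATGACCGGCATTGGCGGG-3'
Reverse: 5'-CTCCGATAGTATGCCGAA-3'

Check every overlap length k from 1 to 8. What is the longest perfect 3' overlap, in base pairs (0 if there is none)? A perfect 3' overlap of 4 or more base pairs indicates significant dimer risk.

Last 8 bases (5'→3') — forward …TTGGCGGG, reverse …ATGCCGAA.
Reverse complement of the reverse primer's last 8 bases: TTCGGCAT; its first k bases are the reverse complement of the reverse primer's last k bases, so a perfect k-base overlap needs the forward primer's last k bases to equal them.
Comparing (forward last k vs required): k=1: G vs T ✗; k=2: GG vs TT ✗; k=3: GGG vs TTC ✗; k=4: CGGG vs TTCG ✗; k=5: GCGGG vs TTCGG ✗; k=6: GGCGGG vs TTCGGC ✗; k=7: TGGCGGG vs TTCGGCA ✗; k=8: TTGGCGGG vs TTCGGCAT ✗.
No overlap length from 1 to 8 is perfect, so the longest perfect 3' overlap is 0.

Longest perfect overlap: 0 complementary base pairs; below the dimer-risk threshold (threshold 4).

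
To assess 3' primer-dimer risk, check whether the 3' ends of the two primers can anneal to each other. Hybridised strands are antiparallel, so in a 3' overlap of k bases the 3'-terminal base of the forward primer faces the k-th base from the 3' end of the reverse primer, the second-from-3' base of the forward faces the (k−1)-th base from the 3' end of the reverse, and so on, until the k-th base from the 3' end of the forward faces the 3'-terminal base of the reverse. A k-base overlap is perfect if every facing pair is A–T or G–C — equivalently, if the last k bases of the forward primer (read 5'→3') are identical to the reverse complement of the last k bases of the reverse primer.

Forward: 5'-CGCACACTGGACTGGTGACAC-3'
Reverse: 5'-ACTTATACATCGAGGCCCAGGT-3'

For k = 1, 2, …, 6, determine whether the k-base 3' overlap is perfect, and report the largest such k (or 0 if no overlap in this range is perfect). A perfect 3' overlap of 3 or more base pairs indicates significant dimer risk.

Longest perfect overlap: 2 complementary base pairs; below the dimer-risk threshold (threshold 3).

Last 6 bases (5'→3') — forward …TGACAC, reverse …CCAGGT.
Reverse complement of the reverse primer's last 6 bases: ACCTGG; its first k bases are the reverse complement of the reverse primer's last k bases, so a perfect k-base overlap needs the forward primer's last k bases to equal them.
Comparing (forward last k vs required): k=1: C vs A ✗; k=2: AC vs AC ✓; k=3: CAC vs ACC ✗; k=4: ACAC vs ACCT ✗; k=5: GACAC vs ACCTG ✗; k=6: TGACAC vs ACCTGG ✗.
Only k = 2 is perfect, so the longest perfect 3' overlap is 2.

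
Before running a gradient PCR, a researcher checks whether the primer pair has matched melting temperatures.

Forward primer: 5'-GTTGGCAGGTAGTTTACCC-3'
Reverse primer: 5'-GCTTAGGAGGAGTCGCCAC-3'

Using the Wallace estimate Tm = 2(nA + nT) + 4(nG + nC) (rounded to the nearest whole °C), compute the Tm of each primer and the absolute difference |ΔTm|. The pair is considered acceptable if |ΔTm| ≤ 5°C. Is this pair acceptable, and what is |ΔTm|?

Forward: A=3 T=6 G=6 C=4 → Tm = 2·9 + 4·10 = 58°C.
Reverse: A=4 T=3 G=7 C=5 → Tm = 2·7 + 4·12 = 62°C.
|ΔTm| = |58 − 62| = 4°C, ≤ 5°C.

|ΔTm| = 4°C; the pair is acceptable.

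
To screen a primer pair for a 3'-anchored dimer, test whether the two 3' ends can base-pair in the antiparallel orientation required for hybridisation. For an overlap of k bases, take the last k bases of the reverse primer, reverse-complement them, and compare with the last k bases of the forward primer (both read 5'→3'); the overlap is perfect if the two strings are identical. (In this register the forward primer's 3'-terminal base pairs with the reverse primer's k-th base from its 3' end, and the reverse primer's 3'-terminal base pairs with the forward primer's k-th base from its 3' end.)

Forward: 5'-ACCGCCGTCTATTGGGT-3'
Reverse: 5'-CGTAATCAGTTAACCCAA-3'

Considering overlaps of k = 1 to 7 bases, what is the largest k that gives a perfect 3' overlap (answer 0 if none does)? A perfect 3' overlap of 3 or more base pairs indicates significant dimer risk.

Last 7 bases (5'→3') — forward …ATTGGGT, reverse …AACCCAA.
Reverse complement of the reverse primer's last 7 bases: TTGGGTT; its first k bases are the reverse complement of the reverse primer's last k bases, so a perfect k-base overlap needs the forward primer's last k bases to equal them.
Comparing (forward last k vs required): k=1: T vs T ✓; k=2: GT vs TT ✗; k=3: GGT vs TTG ✗; k=4: GGGT vs TTGG ✗; k=5: TGGGT vs TTGGG ✗; k=6: TTGGGT vs TTGGGT ✓; k=7: ATTGGGT vs TTGGGTT ✗.
Perfect overlaps at k = 1, 6; the largest is 6.

Longest perfect overlap: 6 complementary base pairs; significant dimer risk (threshold 3).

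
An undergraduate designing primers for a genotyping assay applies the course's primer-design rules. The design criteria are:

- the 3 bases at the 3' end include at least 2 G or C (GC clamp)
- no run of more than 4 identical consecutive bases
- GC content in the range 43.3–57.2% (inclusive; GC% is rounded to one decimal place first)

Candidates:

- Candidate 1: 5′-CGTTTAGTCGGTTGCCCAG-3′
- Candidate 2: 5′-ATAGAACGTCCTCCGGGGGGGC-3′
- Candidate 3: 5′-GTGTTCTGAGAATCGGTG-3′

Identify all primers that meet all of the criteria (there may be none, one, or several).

Candidate 3 only.

Candidate 1 (19 nt, A=2 T=6 G=6 C=5): 3' end CAG has 2 G/C ✓; longest run = 3 ✓; GC 11/19 = 57.9%, outside 43.3–57.2% ✗ — fails.
Candidate 2 (22 nt, A=4 T=3 G=9 C=6): 3' end GGC has 3 G/C ✓; longest run = 7, exceeds 4 ✗; GC 15/22 = 68.2%, outside 43.3–57.2% ✗ — fails.
Candidate 3 (18 nt, A=3 T=6 G=7 C=2): 3' end GTG has 2 G/C ✓; longest run = 2 ✓; GC 9/18 = 50.0% ✓ — passes.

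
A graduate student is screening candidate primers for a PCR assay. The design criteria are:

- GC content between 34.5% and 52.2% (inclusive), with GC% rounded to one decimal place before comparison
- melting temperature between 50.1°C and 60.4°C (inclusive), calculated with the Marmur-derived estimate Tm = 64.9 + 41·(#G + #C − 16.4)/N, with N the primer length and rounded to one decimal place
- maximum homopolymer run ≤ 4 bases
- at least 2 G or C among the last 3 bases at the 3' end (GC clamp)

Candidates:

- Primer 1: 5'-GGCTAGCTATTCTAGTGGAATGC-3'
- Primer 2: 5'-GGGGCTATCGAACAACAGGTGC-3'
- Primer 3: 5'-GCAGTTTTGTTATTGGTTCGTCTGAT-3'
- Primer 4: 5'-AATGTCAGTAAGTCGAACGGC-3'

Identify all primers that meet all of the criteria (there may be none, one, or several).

Primer 1 and Primer 4.

Primer 1 (23 nt, A=5 T=7 G=7 C=4): GC 11/23 = 47.8% ✓; Tm = 64.9 + 41·(11 − 16.4)/23 = 55.3°C ✓; longest run = 2 ✓; 3' end TGC has 2 G/C ✓ — passes.
Primer 2 (22 nt, A=6 T=3 G=8 C=5): GC 13/22 = 59.1%, outside 34.5–52.2% ✗; Tm = 64.9 + 41·(13 − 16.4)/22 = 58.6°C ✓; longest run = 4 ✓; 3' end TGC has 2 G/C ✓ — fails.
Primer 3 (26 nt, A=3 T=13 G=7 C=3): GC 10/26 = 38.5% ✓; Tm = 64.9 + 41·(10 − 16.4)/26 = 54.8°C ✓; longest run = 4 ✓; 3' end GAT has 1 G/C, need ≥2 ✗ — fails.
Primer 4 (21 nt, A=7 T=4 G=6 C=4): GC 10/21 = 47.6% ✓; Tm = 64.9 + 41·(10 − 16.4)/21 = 52.4°C ✓; longest run = 2 ✓; 3' end GGC has 3 G/C ✓ — passes.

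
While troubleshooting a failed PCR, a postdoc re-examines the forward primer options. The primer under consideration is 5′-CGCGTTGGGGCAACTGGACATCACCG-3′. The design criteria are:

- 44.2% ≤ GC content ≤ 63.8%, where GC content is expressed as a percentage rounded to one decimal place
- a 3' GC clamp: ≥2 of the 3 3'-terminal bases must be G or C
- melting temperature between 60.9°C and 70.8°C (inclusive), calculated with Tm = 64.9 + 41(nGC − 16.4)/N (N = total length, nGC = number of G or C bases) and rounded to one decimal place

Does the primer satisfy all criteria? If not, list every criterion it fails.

Fails: GC content.

Base counts: A=5, T=4, G=9, C=8 (length 26).
GC content: GC 17/26 = 65.4%, outside 44.2–63.8% ✗
GC clamp: 3' end CCG has 3 G/C ✓
Tm: Tm = 64.9 + 41·(17 − 16.4)/26 = 65.8°C ✓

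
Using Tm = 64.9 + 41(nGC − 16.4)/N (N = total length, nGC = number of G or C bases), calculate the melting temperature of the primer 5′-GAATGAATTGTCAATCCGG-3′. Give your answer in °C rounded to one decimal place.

46.8°C

Base counts: A=6, T=5, G=5, C=3; G+C = 8, N = 19.
Tm = 64.9 + 41·(8 − 16.4)/19 = 64.9 + -344.40/19 = 46.8°C.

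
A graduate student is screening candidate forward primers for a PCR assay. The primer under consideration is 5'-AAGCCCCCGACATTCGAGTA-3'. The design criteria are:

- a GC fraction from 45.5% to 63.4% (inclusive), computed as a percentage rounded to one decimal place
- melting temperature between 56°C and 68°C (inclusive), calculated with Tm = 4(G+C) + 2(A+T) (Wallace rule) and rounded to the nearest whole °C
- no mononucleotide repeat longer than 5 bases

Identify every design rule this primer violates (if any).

Meets all criteria.

Base counts: A=6, T=3, G=4, C=7 (length 20).
GC content: GC 11/20 = 55.0% ✓
Tm: Tm = 2·9 + 4·11 = 62°C ✓
homopolymer run: longest run = 5 ✓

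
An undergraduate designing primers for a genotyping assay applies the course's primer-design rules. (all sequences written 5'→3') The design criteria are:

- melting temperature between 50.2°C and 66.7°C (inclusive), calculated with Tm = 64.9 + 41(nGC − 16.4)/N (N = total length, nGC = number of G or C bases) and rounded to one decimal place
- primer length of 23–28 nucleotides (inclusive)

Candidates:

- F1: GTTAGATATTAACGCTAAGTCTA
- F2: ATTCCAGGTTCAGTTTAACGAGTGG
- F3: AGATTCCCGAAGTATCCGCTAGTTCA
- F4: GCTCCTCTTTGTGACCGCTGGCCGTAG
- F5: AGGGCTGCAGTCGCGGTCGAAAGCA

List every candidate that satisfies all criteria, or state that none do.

F1 (23 nt, A=8 T=8 G=4 C=3): Tm = 64.9 + 41·(7 − 16.4)/23 = 48.1°C, outside 50.2–66.7°C ✗; length 23 ✓ — fails.
F2 (25 nt, A=6 T=8 G=7 C=4): Tm = 64.9 + 41·(11 − 16.4)/25 = 56.0°C ✓; length 25 ✓ — passes.
F3 (26 nt, A=7 T=7 G=5 C=7): Tm = 64.9 + 41·(12 − 16.4)/26 = 58.0°C ✓; length 26 ✓ — passes.
F4 (27 nt, A=2 T=8 G=8 C=9): Tm = 64.9 + 41·(17 − 16.4)/27 = 65.8°C ✓; length 27 ✓ — passes.
F5 (25 nt, A=6 T=3 G=10 C=6): Tm = 64.9 + 41·(16 − 16.4)/25 = 64.2°C ✓; length 25 ✓ — passes.

F2, F3, F4 and F5.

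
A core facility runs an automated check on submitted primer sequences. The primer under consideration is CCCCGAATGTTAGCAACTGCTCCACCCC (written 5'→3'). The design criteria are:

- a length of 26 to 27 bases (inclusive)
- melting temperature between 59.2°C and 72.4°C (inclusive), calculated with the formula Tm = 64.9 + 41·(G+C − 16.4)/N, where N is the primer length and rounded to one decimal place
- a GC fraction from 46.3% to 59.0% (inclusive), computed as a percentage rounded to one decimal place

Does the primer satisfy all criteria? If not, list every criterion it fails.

Base counts: A=6, T=5, G=4, C=13 (length 28).
length: length 28, outside 26–27 ✗
Tm: Tm = 64.9 + 41·(17 − 16.4)/28 = 65.8°C ✓
GC content: GC 17/28 = 60.7%, outside 46.3–59.0% ✗

Fails: length, GC content.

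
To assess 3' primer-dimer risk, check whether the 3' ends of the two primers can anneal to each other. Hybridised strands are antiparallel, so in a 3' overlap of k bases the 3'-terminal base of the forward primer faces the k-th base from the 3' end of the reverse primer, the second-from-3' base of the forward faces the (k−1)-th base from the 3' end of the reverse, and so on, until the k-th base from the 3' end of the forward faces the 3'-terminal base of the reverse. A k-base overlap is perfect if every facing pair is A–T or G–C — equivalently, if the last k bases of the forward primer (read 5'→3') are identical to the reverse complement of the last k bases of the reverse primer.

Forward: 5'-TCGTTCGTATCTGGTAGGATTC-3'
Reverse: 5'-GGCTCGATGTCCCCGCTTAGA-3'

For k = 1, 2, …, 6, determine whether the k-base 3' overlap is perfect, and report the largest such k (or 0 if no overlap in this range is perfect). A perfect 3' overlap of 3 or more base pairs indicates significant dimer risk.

Last 6 bases (5'→3') — forward …GGATTC, reverse …CTTAGA.
Reverse complement of the reverse primer's last 6 bases: TCTAAG; its first k bases are the reverse complement of the reverse primer's last k bases, so a perfect k-base overlap needs the forward primer's last k bases to equal them.
Comparing (forward last k vs required): k=1: C vs T ✗; k=2: TC vs TC ✓; k=3: TTC vs TCT ✗; k=4: ATTC vs TCTA ✗; k=5: GATTC vs TCTAA ✗; k=6: GGATTC vs TCTAAG ✗.
Only k = 2 is perfect, so the longest perfect 3' overlap is 2.

Longest perfect overlap: 2 complementary base pairs; below the dimer-risk threshold (threshold 3).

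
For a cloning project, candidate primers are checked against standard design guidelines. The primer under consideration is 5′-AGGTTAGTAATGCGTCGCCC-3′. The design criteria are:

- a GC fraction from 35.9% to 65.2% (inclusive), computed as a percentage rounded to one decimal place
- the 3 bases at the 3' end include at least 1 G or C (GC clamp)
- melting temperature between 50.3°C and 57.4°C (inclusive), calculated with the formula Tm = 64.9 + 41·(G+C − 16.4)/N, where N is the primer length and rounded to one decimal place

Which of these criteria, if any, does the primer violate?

Meets all criteria.

Base counts: A=4, T=5, G=6, C=5 (length 20).
GC content: GC 11/20 = 55.0% ✓
GC clamp: 3' end CCC has 3 G/C ✓
Tm: Tm = 64.9 + 41·(11 − 16.4)/20 = 53.8°C ✓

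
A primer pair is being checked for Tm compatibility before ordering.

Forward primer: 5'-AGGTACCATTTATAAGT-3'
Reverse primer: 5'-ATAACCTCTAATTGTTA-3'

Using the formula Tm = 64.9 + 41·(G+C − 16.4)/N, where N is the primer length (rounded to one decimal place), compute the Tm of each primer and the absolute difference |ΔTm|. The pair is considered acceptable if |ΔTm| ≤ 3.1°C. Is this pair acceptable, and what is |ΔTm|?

Forward: G+C = 5, N = 17 → Tm = 64.9 + 41·(5 − 16.4)/17 = 37.4°C.
Reverse: G+C = 4, N = 17 → Tm = 64.9 + 41·(4 − 16.4)/17 = 35.0°C.
|ΔTm| = |37.4 − 35.0| = 2.4°C, ≤ 3.1°C.

|ΔTm| = 2.4°C; the pair is acceptable.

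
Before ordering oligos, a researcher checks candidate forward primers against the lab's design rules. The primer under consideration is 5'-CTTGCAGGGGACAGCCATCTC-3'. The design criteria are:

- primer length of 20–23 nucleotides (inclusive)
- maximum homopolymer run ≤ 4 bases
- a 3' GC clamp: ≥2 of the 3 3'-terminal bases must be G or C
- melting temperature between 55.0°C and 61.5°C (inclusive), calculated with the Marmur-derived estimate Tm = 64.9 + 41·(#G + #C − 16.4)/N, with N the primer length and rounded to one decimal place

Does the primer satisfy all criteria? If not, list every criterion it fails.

Meets all criteria.

Base counts: A=4, T=4, G=6, C=7 (length 21).
length: length 21 ✓
homopolymer run: longest run = 4 ✓
GC clamp: 3' end CTC has 2 G/C ✓
Tm: Tm = 64.9 + 41·(13 − 16.4)/21 = 58.3°C ✓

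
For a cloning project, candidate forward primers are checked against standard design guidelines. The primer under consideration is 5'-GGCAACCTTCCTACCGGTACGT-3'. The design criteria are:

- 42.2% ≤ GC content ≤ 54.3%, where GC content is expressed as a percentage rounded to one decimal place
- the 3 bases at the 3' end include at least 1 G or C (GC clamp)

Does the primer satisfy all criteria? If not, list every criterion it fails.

Base counts: A=4, T=5, G=5, C=8 (length 22).
GC content: GC 13/22 = 59.1%, outside 42.2–54.3% ✗
GC clamp: 3' end CGT has 2 G/C ✓

Fails: GC content.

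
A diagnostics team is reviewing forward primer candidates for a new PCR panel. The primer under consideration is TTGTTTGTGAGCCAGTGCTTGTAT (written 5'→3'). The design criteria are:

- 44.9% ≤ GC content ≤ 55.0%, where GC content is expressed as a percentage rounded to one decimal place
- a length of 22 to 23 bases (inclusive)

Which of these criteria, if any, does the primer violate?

Base counts: A=3, T=11, G=7, C=3 (length 24).
GC content: GC 10/24 = 41.7%, outside 44.9–55.0% ✗
length: length 24, outside 22–23 ✗

Fails: GC content, length.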